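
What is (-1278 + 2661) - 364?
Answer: 1019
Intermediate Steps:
(-1278 + 2661) - 364 = 1383 - 364 = 1019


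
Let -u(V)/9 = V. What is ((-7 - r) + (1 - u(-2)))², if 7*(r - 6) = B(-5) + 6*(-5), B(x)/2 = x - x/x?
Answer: 576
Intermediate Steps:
u(V) = -9*V
B(x) = -2 + 2*x (B(x) = 2*(x - x/x) = 2*(x - 1*1) = 2*(x - 1) = 2*(-1 + x) = -2 + 2*x)
r = 0 (r = 6 + ((-2 + 2*(-5)) + 6*(-5))/7 = 6 + ((-2 - 10) - 30)/7 = 6 + (-12 - 30)/7 = 6 + (⅐)*(-42) = 6 - 6 = 0)
((-7 - r) + (1 - u(-2)))² = ((-7 - 1*0) + (1 - (-9)*(-2)))² = ((-7 + 0) + (1 - 1*18))² = (-7 + (1 - 18))² = (-7 - 17)² = (-24)² = 576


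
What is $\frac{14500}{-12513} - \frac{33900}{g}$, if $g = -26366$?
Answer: $\frac{20941850}{164958879} \approx 0.12695$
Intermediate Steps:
$\frac{14500}{-12513} - \frac{33900}{g} = \frac{14500}{-12513} - \frac{33900}{-26366} = 14500 \left(- \frac{1}{12513}\right) - - \frac{16950}{13183} = - \frac{14500}{12513} + \frac{16950}{13183} = \frac{20941850}{164958879}$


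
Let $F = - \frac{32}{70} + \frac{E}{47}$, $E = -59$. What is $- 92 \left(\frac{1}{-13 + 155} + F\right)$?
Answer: $\frac{18324974}{116795} \approx 156.9$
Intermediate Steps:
$F = - \frac{2817}{1645}$ ($F = - \frac{32}{70} - \frac{59}{47} = \left(-32\right) \frac{1}{70} - \frac{59}{47} = - \frac{16}{35} - \frac{59}{47} = - \frac{2817}{1645} \approx -1.7125$)
$- 92 \left(\frac{1}{-13 + 155} + F\right) = - 92 \left(\frac{1}{-13 + 155} - \frac{2817}{1645}\right) = - 92 \left(\frac{1}{142} - \frac{2817}{1645}\right) = \left(-92\right) \left(- \frac{398369}{233590}\right) = \frac{18324974}{116795}$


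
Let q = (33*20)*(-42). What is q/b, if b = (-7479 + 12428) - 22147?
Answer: 13860/8599 ≈ 1.6118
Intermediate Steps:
q = -27720 (q = 660*(-42) = -27720)
b = -17198 (b = 4949 - 22147 = -17198)
q/b = -27720/(-17198) = -27720*(-1/17198) = 13860/8599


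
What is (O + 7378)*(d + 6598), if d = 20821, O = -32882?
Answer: -699294176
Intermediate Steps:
(O + 7378)*(d + 6598) = (-32882 + 7378)*(20821 + 6598) = -25504*27419 = -699294176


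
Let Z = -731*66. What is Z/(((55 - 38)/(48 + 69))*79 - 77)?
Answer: 2822391/3833 ≈ 736.34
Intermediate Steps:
Z = -48246
Z/(((55 - 38)/(48 + 69))*79 - 77) = -48246/(((55 - 38)/(48 + 69))*79 - 77) = -48246/((17/117)*79 - 77) = -48246/(1343/117 - 77) = -48246/(-7666/117) = -48246*(-117/7666) = 2822391/3833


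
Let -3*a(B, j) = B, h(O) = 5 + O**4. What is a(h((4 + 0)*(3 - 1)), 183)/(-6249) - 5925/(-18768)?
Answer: 20893727/39093744 ≈ 0.53445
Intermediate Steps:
a(B, j) = -B/3
a(h((4 + 0)*(3 - 1)), 183)/(-6249) - 5925/(-18768) = -(5 + ((4 + 0)*(3 - 1))**4)/3/(-6249) - 5925/(-18768) = -(5 + (4*2)**4)/3*(-1/6249) - 5925*(-1/18768) = -(5 + 8**4)/3*(-1/6249) + 1975/6256 = -(5 + 4096)/3*(-1/6249) + 1975/6256 = -1/3*4101*(-1/6249) + 1975/6256 = -1367*(-1/6249) + 1975/6256 = 1367/6249 + 1975/6256 = 20893727/39093744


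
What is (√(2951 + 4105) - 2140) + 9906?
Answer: 7850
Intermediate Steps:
(√(2951 + 4105) - 2140) + 9906 = (√7056 - 2140) + 9906 = (84 - 2140) + 9906 = -2056 + 9906 = 7850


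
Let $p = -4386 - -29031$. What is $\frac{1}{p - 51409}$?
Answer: $- \frac{1}{26764} \approx -3.7364 \cdot 10^{-5}$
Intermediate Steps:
$p = 24645$ ($p = -4386 + 29031 = 24645$)
$\frac{1}{p - 51409} = \frac{1}{24645 - 51409} = \frac{1}{-26764} = - \frac{1}{26764}$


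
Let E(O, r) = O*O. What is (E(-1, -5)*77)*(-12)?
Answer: -924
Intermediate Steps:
E(O, r) = O²
(E(-1, -5)*77)*(-12) = ((-1)²*77)*(-12) = (1*77)*(-12) = 77*(-12) = -924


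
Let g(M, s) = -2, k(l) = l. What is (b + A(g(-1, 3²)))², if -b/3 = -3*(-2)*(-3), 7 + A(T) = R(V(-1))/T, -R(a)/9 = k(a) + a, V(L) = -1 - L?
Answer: 2209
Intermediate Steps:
R(a) = -18*a (R(a) = -9*(a + a) = -18*a)
A(T) = -7 (A(T) = -7 + (-18*(-1 - 1*(-1)))/T = -7 + (-18*(-1 + 1))/T = -7 + (-18*0)/T = -7 + 0/T = -7 + 0 = -7)
b = 54 (b = -3*(-3*(-2))*(-3) = -18*(-3) = -3*(-18) = 54)
(b + A(g(-1, 3²)))² = (54 - 7)² = 47² = 2209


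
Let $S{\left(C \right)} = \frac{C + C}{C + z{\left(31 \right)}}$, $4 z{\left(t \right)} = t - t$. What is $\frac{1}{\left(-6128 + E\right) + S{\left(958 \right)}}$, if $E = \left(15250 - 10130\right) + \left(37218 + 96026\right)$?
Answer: $\frac{1}{132238} \approx 7.5621 \cdot 10^{-6}$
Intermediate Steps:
$z{\left(t \right)} = 0$ ($z{\left(t \right)} = \frac{t - t}{4} = \frac{1}{4} \cdot 0 = 0$)
$S{\left(C \right)} = 2$ ($S{\left(C \right)} = \frac{C + C}{C + 0} = \frac{2 C}{C} = 2$)
$E = 138364$ ($E = 5120 + 133244 = 138364$)
$\frac{1}{\left(-6128 + E\right) + S{\left(958 \right)}} = \frac{1}{\left(-6128 + 138364\right) + 2} = \frac{1}{132236 + 2} = \frac{1}{132238}$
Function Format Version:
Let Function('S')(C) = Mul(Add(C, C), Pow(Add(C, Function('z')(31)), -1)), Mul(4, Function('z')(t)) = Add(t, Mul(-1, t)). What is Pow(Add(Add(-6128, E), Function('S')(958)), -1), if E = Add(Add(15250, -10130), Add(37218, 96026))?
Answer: Rational(1, 132238) ≈ 7.5621e-6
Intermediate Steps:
Function('z')(t) = 0 (Function('z')(t) = Mul(Rational(1, 4), Add(t, Mul(-1, t))) = Mul(Rational(1, 4), 0) = 0)
Function('S')(C) = 2 (Function('S')(C) = Mul(Add(C, C), Pow(Add(C, 0), -1)) = Mul(Mul(2, C), Pow(C, -1)) = 2)
E = 138364 (E = Add(5120, 133244) = 138364)
Pow(Add(Add(-6128, E), Function('S')(958)), -1) = Pow(Add(Add(-6128, 138364), 2), -1) = Pow(Add(132236, 2), -1) = Pow(132238, -1) = Rational(1, 132238)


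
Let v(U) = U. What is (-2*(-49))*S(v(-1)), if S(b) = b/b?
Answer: 98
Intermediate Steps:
S(b) = 1
(-2*(-49))*S(v(-1)) = -2*(-49)*1 = 98*1 = 98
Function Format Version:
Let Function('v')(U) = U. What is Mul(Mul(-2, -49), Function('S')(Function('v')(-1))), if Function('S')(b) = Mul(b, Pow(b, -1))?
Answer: 98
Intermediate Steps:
Function('S')(b) = 1
Mul(Mul(-2, -49), Function('S')(Function('v')(-1))) = Mul(Mul(-2, -49), 1) = Mul(98, 1) = 98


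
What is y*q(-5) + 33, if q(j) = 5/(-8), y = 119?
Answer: -331/8 ≈ -41.375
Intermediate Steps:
q(j) = -5/8 (q(j) = 5*(-⅛) = -5/8)
y*q(-5) + 33 = 119*(-5/8) + 33 = -595/8 + 33 = -331/8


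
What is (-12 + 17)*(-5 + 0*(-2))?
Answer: -25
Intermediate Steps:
(-12 + 17)*(-5 + 0*(-2)) = 5*(-5 + 0) = 5*(-5) = -25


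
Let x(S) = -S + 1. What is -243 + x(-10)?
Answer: -232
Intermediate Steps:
x(S) = 1 - S
-243 + x(-10) = -243 + (1 - 1*(-10)) = -243 + (1 + 10) = -243 + 11 = -232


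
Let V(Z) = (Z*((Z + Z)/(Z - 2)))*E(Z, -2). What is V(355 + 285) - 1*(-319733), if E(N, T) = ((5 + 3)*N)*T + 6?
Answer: -4089851573/319 ≈ -1.2821e+7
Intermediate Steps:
E(N, T) = 6 + 8*N*T (E(N, T) = (8*N)*T + 6 = 8*N*T + 6 = 6 + 8*N*T)
V(Z) = 2*Z²*(6 - 16*Z)/(-2 + Z) (V(Z) = (Z*((Z + Z)/(Z - 2)))*(6 + 8*Z*(-2)) = (Z*((2*Z)/(-2 + Z)))*(6 - 16*Z) = (Z*(2*Z/(-2 + Z)))*(6 - 16*Z) = (2*Z²/(-2 + Z))*(6 - 16*Z) = 2*Z²*(6 - 16*Z)/(-2 + Z))
V(355 + 285) - 1*(-319733) = (355 + 285)²*(12 - 32*(355 + 285))/(-2 + (355 + 285)) - 1*(-319733) = 640²*(12 - 32*640)/(-2 + 640) + 319733 = 409600*(12 - 20480)/638 + 319733 = 409600*(1/638)*(-20468) + 319733 = -4191846400/319 + 319733 = -4089851573/319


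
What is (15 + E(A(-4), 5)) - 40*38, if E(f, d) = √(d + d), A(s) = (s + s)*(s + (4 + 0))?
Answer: -1505 + √10 ≈ -1501.8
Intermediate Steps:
A(s) = 2*s*(4 + s) (A(s) = (2*s)*(s + 4) = (2*s)*(4 + s) = 2*s*(4 + s))
E(f, d) = √2*√d (E(f, d) = √(2*d) = √2*√d)
(15 + E(A(-4), 5)) - 40*38 = (15 + √2*√5) - 40*38 = (15 + √10) - 1520 = -1505 + √10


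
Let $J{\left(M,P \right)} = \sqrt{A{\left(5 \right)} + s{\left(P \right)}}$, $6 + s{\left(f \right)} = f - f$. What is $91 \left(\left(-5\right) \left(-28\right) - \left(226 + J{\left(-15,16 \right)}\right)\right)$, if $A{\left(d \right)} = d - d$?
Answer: $-7826 - 91 i \sqrt{6} \approx -7826.0 - 222.9 i$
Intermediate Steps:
$A{\left(d \right)} = 0$
$s{\left(f \right)} = -6$ ($s{\left(f \right)} = -6 + \left(f - f\right) = -6 + 0 = -6$)
$J{\left(M,P \right)} = i \sqrt{6}$ ($J{\left(M,P \right)} = \sqrt{0 - 6} = \sqrt{-6} = i \sqrt{6}$)
$91 \left(\left(-5\right) \left(-28\right) - \left(226 + J{\left(-15,16 \right)}\right)\right) = 91 \left(\left(-5\right) \left(-28\right) - \left(226 + i \sqrt{6}\right)\right) = 91 \left(140 - \left(226 + i \sqrt{6}\right)\right) = 91 \left(-86 - i \sqrt{6}\right) = -7826 - 91 i \sqrt{6}$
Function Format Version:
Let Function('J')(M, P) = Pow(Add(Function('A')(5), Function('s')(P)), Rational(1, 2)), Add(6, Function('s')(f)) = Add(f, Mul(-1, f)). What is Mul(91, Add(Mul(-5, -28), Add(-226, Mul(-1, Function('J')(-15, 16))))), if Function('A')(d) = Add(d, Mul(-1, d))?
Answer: Add(-7826, Mul(-91, I, Pow(6, Rational(1, 2)))) ≈ Add(-7826.0, Mul(-222.90, I))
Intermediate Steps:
Function('A')(d) = 0
Function('s')(f) = -6 (Function('s')(f) = Add(-6, Add(f, Mul(-1, f))) = Add(-6, 0) = -6)
Function('J')(M, P) = Mul(I, Pow(6, Rational(1, 2))) (Function('J')(M, P) = Pow(Add(0, -6), Rational(1, 2)) = Pow(-6, Rational(1, 2)) = Mul(I, Pow(6, Rational(1, 2))))
Mul(91, Add(Mul(-5, -28), Add(-226, Mul(-1, Function('J')(-15, 16))))) = Mul(91, Add(Mul(-5, -28), Add(-226, Mul(-1, Mul(I, Pow(6, Rational(1, 2))))))) = Mul(91, Add(140, Add(-226, Mul(-1, I, Pow(6, Rational(1, 2)))))) = Mul(91, Add(-86, Mul(-1, I, Pow(6, Rational(1, 2))))) = Add(-7826, Mul(-91, I, Pow(6, Rational(1, 2))))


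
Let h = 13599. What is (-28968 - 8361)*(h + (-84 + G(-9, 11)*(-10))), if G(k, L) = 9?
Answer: -501141825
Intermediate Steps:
(-28968 - 8361)*(h + (-84 + G(-9, 11)*(-10))) = (-28968 - 8361)*(13599 + (-84 + 9*(-10))) = -37329*(13599 + (-84 - 90)) = -37329*(13599 - 174) = -37329*13425 = -501141825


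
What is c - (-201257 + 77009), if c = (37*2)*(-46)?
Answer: 120844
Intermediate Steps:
c = -3404 (c = 74*(-46) = -3404)
c - (-201257 + 77009) = -3404 - (-201257 + 77009) = -3404 - 1*(-124248) = -3404 + 124248 = 120844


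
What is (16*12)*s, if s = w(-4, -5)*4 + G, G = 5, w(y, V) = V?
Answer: -2880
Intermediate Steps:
s = -15 (s = -5*4 + 5 = -20 + 5 = -15)
(16*12)*s = (16*12)*(-15) = 192*(-15) = -2880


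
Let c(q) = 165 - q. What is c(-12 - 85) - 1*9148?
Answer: -8886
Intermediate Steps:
c(-12 - 85) - 1*9148 = (165 - (-12 - 85)) - 1*9148 = (165 - 1*(-97)) - 9148 = (165 + 97) - 9148 = 262 - 9148 = -8886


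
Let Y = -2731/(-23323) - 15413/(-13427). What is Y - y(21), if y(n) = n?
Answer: -6180169805/313157921 ≈ -19.735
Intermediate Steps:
Y = 396146536/313157921 (Y = -2731*(-1/23323) - 15413*(-1/13427) = 2731/23323 + 15413/13427 = 396146536/313157921 ≈ 1.2650)
Y - y(21) = 396146536/313157921 - 1*21 = 396146536/313157921 - 21 = -6180169805/313157921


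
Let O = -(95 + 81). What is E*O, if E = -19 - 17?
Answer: 6336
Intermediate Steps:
O = -176 (O = -1*176 = -176)
E = -36
E*O = -36*(-176) = 6336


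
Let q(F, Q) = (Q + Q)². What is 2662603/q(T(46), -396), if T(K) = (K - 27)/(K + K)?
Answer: 2662603/627264 ≈ 4.2448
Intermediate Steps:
T(K) = (-27 + K)/(2*K) (T(K) = (-27 + K)/((2*K)) = (-27 + K)*(1/(2*K)) = (-27 + K)/(2*K))
q(F, Q) = 4*Q² (q(F, Q) = (2*Q)² = 4*Q²)
2662603/q(T(46), -396) = 2662603/((4*(-396)²)) = 2662603/((4*156816)) = 2662603/627264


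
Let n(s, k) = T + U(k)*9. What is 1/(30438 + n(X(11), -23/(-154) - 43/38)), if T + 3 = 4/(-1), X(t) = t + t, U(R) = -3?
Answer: 1/30404 ≈ 3.2890e-5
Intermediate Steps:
X(t) = 2*t
T = -7 (T = -3 + 4/(-1) = -3 + 4*(-1) = -3 - 4 = -7)
n(s, k) = -34 (n(s, k) = -7 - 3*9 = -7 - 27 = -34)
1/(30438 + n(X(11), -23/(-154) - 43/38)) = 1/(30438 - 34) = 1/30404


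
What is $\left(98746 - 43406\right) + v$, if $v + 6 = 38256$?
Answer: $93590$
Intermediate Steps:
$v = 38250$ ($v = -6 + 38256 = 38250$)
$\left(98746 - 43406\right) + v = \left(98746 - 43406\right) + 38250 = 55340 + 38250 = 93590$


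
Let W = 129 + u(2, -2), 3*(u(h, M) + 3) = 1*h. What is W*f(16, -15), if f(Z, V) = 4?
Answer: 1520/3 ≈ 506.67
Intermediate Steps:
u(h, M) = -3 + h/3 (u(h, M) = -3 + (1*h)/3 = -3 + h/3)
W = 380/3 (W = 129 + (-3 + (1/3)*2) = 129 + (-3 + 2/3) = 129 - 7/3 = 380/3 ≈ 126.67)
W*f(16, -15) = (380/3)*4 = 1520/3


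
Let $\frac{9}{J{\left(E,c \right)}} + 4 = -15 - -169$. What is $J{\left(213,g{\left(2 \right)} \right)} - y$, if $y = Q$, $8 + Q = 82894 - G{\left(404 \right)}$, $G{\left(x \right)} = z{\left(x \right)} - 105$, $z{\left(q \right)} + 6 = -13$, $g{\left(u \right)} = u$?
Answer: $- \frac{4150497}{50} \approx -83010.0$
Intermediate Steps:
$z{\left(q \right)} = -19$ ($z{\left(q \right)} = -6 - 13 = -19$)
$G{\left(x \right)} = -124$ ($G{\left(x \right)} = -19 - 105 = -124$)
$J{\left(E,c \right)} = \frac{3}{50}$ ($J{\left(E,c \right)} = \frac{9}{-4 - -154} = \frac{9}{-4 + \left(-15 + 169\right)} = \frac{9}{-4 + 154} = \frac{9}{150} = 9 \cdot \frac{1}{150} = \frac{3}{50}$)
$Q = 83010$ ($Q = -8 + \left(82894 - -124\right) = -8 + \left(82894 + 124\right) = -8 + 83018 = 83010$)
$y = 83010$
$J{\left(213,g{\left(2 \right)} \right)} - y = \frac{3}{50} - 83010 = - \frac{4150497}{50}$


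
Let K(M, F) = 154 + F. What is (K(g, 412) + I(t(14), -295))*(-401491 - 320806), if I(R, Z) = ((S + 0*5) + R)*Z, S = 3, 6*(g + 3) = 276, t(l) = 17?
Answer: 3852732198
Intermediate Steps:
g = 43 (g = -3 + (⅙)*276 = -3 + 46 = 43)
I(R, Z) = Z*(3 + R) (I(R, Z) = ((3 + 0*5) + R)*Z = ((3 + 0) + R)*Z = (3 + R)*Z = Z*(3 + R))
(K(g, 412) + I(t(14), -295))*(-401491 - 320806) = ((154 + 412) - 295*(3 + 17))*(-401491 - 320806) = (566 - 295*20)*(-722297) = (566 - 5900)*(-722297) = -5334*(-722297) = 3852732198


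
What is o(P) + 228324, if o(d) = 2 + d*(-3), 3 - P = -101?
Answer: 228014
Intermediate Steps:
P = 104 (P = 3 - 1*(-101) = 3 + 101 = 104)
o(d) = 2 - 3*d
o(P) + 228324 = (2 - 3*104) + 228324 = (2 - 312) + 228324 = -310 + 228324 = 228014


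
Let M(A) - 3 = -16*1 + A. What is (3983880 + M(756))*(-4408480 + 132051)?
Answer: -17039957351267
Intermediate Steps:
M(A) = -13 + A (M(A) = 3 + (-16*1 + A) = 3 + (-16 + A) = -13 + A)
(3983880 + M(756))*(-4408480 + 132051) = (3983880 + (-13 + 756))*(-4408480 + 132051) = (3983880 + 743)*(-4276429) = 3984623*(-4276429) = -17039957351267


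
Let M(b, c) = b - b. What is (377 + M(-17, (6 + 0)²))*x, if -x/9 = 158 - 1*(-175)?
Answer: -1129869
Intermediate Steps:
x = -2997 (x = -9*(158 - 1*(-175)) = -9*(158 + 175) = -9*333 = -2997)
M(b, c) = 0
(377 + M(-17, (6 + 0)²))*x = (377 + 0)*(-2997) = 377*(-2997) = -1129869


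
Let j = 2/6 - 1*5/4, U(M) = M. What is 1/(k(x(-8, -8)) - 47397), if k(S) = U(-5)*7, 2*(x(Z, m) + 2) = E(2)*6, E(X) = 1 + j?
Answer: -1/47432 ≈ -2.1083e-5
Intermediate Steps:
j = -11/12 (j = 2*(⅙) - 5*¼ = ⅓ - 5/4 = -11/12 ≈ -0.91667)
E(X) = 1/12 (E(X) = 1 - 11/12 = 1/12)
x(Z, m) = -7/4 (x(Z, m) = -2 + ((1/12)*6)/2 = -2 + (½)*(½) = -2 + ¼ = -7/4)
k(S) = -35 (k(S) = -5*7 = -35)
1/(k(x(-8, -8)) - 47397) = 1/(-35 - 47397) = 1/(-47432) = -1/47432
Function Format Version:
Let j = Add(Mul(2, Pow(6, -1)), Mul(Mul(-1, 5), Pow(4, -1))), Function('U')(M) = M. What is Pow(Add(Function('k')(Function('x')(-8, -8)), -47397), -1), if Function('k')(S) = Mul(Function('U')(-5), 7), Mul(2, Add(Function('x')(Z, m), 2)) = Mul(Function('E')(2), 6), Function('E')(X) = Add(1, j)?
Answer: Rational(-1, 47432) ≈ -2.1083e-5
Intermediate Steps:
j = Rational(-11, 12) (j = Add(Mul(2, Rational(1, 6)), Mul(-5, Rational(1, 4))) = Add(Rational(1, 3), Rational(-5, 4)) = Rational(-11, 12) ≈ -0.91667)
Function('E')(X) = Rational(1, 12) (Function('E')(X) = Add(1, Rational(-11, 12)) = Rational(1, 12))
Function('x')(Z, m) = Rational(-7, 4) (Function('x')(Z, m) = Add(-2, Mul(Rational(1, 2), Mul(Rational(1, 12), 6))) = Add(-2, Mul(Rational(1, 2), Rational(1, 2))) = Add(-2, Rational(1, 4)) = Rational(-7, 4))
Function('k')(S) = -35 (Function('k')(S) = Mul(-5, 7) = -35)
Pow(Add(Function('k')(Function('x')(-8, -8)), -47397), -1) = Pow(Add(-35, -47397), -1) = Pow(-47432, -1) = Rational(-1, 47432)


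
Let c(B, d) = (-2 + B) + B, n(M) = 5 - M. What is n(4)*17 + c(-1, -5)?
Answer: 13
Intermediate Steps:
c(B, d) = -2 + 2*B
n(4)*17 + c(-1, -5) = (5 - 1*4)*17 + (-2 + 2*(-1)) = (5 - 4)*17 + (-2 - 2) = 1*17 - 4 = 17 - 4 = 13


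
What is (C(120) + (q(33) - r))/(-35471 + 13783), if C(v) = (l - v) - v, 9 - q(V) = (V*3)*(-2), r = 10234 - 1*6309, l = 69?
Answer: 3889/21688 ≈ 0.17932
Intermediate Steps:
r = 3925 (r = 10234 - 6309 = 3925)
q(V) = 9 + 6*V (q(V) = 9 - V*3*(-2) = 9 - 3*V*(-2) = 9 - (-6)*V = 9 + 6*V)
C(v) = 69 - 2*v (C(v) = (69 - v) - v = 69 - 2*v)
(C(120) + (q(33) - r))/(-35471 + 13783) = ((69 - 2*120) + ((9 + 6*33) - 1*3925))/(-35471 + 13783) = ((69 - 240) + ((9 + 198) - 3925))/(-21688) = (-171 + (207 - 3925))*(-1/21688) = (-171 - 3718)*(-1/21688) = -3889*(-1/21688) = 3889/21688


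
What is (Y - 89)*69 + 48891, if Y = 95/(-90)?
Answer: 256063/6 ≈ 42677.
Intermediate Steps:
Y = -19/18 (Y = 95*(-1/90) = -19/18 ≈ -1.0556)
(Y - 89)*69 + 48891 = (-19/18 - 89)*69 + 48891 = -1621/18*69 + 48891 = -37283/6 + 48891 = 256063/6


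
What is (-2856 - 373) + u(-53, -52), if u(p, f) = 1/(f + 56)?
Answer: -12915/4 ≈ -3228.8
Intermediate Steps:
u(p, f) = 1/(56 + f)
(-2856 - 373) + u(-53, -52) = (-2856 - 373) + 1/(56 - 52) = -3229 + 1/4 = -12915/4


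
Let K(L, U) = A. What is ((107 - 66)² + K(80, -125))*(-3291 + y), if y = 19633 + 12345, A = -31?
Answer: 47333550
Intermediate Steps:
K(L, U) = -31
y = 31978
((107 - 66)² + K(80, -125))*(-3291 + y) = ((107 - 66)² - 31)*(-3291 + 31978) = (41² - 31)*28687 = (1681 - 31)*28687 = 1650*28687 = 47333550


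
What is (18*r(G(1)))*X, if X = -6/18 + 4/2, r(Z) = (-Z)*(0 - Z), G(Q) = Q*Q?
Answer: 30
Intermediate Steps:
G(Q) = Q²
r(Z) = Z² (r(Z) = (-Z)*(-Z) = Z²)
X = 5/3 (X = -6*1/18 + 4*(½) = -⅓ + 2 = 5/3 ≈ 1.6667)
(18*r(G(1)))*X = (18*(1²)²)*(5/3) = (18*1²)*(5/3) = (18*1)*(5/3) = 18*(5/3) = 30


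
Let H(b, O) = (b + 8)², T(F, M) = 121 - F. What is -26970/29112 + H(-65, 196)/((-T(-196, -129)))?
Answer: -17189063/1538084 ≈ -11.176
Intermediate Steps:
H(b, O) = (8 + b)²
-26970/29112 + H(-65, 196)/((-T(-196, -129))) = -26970/29112 + (8 - 65)²/((-(121 - 1*(-196)))) = -26970*1/29112 + (-57)²/((-(121 + 196))) = -4495/4852 + 3249/((-1*317)) = -4495/4852 + 3249/(-317) = -4495/4852 + 3249*(-1/317) = -4495/4852 - 3249/317 = -17189063/1538084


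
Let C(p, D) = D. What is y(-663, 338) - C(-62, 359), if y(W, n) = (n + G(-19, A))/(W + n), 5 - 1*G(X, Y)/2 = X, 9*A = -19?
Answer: -117061/325 ≈ -360.19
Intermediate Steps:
A = -19/9 (A = (⅑)*(-19) = -19/9 ≈ -2.1111)
G(X, Y) = 10 - 2*X
y(W, n) = (48 + n)/(W + n) (y(W, n) = (n + (10 - 2*(-19)))/(W + n) = (n + (10 + 38))/(W + n) = (n + 48)/(W + n) = (48 + n)/(W + n))
y(-663, 338) - C(-62, 359) = (48 + 338)/(-663 + 338) - 1*359 = 386/(-325) - 359 = -1/325*386 - 359 = -386/325 - 359 = -117061/325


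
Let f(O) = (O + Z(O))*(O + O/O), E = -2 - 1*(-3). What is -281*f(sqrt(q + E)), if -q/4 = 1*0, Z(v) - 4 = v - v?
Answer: -2810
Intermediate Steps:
Z(v) = 4 (Z(v) = 4 + (v - v) = 4 + 0 = 4)
q = 0 (q = -4*0 = 0)
E = 1 (E = -2 + 3 = 1)
f(O) = (1 + O)*(4 + O) (f(O) = (O + 4)*(O + O/O) = (4 + O)*(O + 1) = (4 + O)*(1 + O) = (1 + O)*(4 + O))
-281*f(sqrt(q + E)) = -281*(4 + (sqrt(0 + 1))**2 + 5*sqrt(0 + 1)) = -281*(4 + (sqrt(1))**2 + 5*sqrt(1)) = -281*(4 + 1**2 + 5*1) = -281*(4 + 1 + 5) = -281*10 = -2810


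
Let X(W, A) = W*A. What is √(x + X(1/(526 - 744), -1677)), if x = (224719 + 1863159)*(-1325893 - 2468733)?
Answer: I*√376519162009411486/218 ≈ 2.8147e+6*I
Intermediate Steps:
x = -7922716143628 (x = 2087878*(-3794626) = -7922716143628)
X(W, A) = A*W
√(x + X(1/(526 - 744), -1677)) = √(-7922716143628 - 1677/(526 - 744)) = √(-7922716143628 - 1677/(-218)) = √(-7922716143628 - 1677*(-1/218)) = √(-7922716143628 + 1677/218) = √(-1727152119309227/218) = I*√376519162009411486/218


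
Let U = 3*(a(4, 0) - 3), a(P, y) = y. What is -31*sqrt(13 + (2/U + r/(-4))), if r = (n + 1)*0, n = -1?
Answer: -31*sqrt(115)/3 ≈ -110.81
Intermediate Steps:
r = 0 (r = (-1 + 1)*0 = 0*0 = 0)
U = -9 (U = 3*(0 - 3) = 3*(-3) = -9)
-31*sqrt(13 + (2/U + r/(-4))) = -31*sqrt(13 + (2/(-9) + 0/(-4))) = -31*sqrt(13 + (2*(-1/9) + 0*(-1/4))) = -31*sqrt(13 + (-2/9 + 0)) = -31*sqrt(13 - 2/9) = -31*sqrt(115)/3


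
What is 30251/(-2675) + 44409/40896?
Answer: -372783607/36465600 ≈ -10.223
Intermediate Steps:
30251/(-2675) + 44409/40896 = 30251*(-1/2675) + 44409*(1/40896) = -30251/2675 + 14803/13632 = -372783607/36465600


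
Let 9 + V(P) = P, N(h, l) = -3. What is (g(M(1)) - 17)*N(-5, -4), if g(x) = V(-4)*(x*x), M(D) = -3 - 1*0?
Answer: 402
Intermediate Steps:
V(P) = -9 + P
M(D) = -3 (M(D) = -3 + 0 = -3)
g(x) = -13*x² (g(x) = (-9 - 4)*(x*x) = -13*x²)
(g(M(1)) - 17)*N(-5, -4) = (-13*(-3)² - 17)*(-3) = (-13*9 - 17)*(-3) = (-117 - 17)*(-3) = -134*(-3) = 402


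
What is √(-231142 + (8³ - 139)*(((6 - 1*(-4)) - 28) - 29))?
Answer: I*√248673 ≈ 498.67*I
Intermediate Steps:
√(-231142 + (8³ - 139)*(((6 - 1*(-4)) - 28) - 29)) = √(-231142 + (512 - 139)*(((6 + 4) - 28) - 29)) = √(-231142 + 373*((10 - 28) - 29)) = √(-231142 + 373*(-18 - 29)) = √(-231142 + 373*(-47)) = √(-231142 - 17531) = √(-248673) = I*√248673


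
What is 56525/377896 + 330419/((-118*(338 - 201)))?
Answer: -61975117637/3054533368 ≈ -20.290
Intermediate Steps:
56525/377896 + 330419/((-118*(338 - 201))) = 56525*(1/377896) + 330419/((-118*137)) = 56525/377896 + 330419/(-16166) = 56525/377896 + 330419*(-1/16166) = 56525/377896 - 330419/16166 = -61975117637/3054533368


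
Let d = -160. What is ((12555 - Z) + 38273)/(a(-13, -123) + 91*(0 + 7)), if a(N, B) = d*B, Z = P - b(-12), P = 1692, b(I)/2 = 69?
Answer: 49274/20317 ≈ 2.4253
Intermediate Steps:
b(I) = 138 (b(I) = 2*69 = 138)
Z = 1554 (Z = 1692 - 1*138 = 1692 - 138 = 1554)
a(N, B) = -160*B
((12555 - Z) + 38273)/(a(-13, -123) + 91*(0 + 7)) = ((12555 - 1*1554) + 38273)/(-160*(-123) + 91*(0 + 7)) = ((12555 - 1554) + 38273)/(19680 + 91*7) = (11001 + 38273)/(19680 + 637) = 49274/20317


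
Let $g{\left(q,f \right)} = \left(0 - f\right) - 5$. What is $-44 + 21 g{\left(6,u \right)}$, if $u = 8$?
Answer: $-317$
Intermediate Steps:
$g{\left(q,f \right)} = -5 - f$ ($g{\left(q,f \right)} = - f - 5 = -5 - f$)
$-44 + 21 g{\left(6,u \right)} = -44 + 21 \left(-5 - 8\right) = -44 + 21 \left(-13\right) = -44 - 273 = -317$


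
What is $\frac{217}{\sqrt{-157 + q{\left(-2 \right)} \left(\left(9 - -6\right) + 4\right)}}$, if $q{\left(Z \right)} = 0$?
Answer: $- \frac{217 i \sqrt{157}}{157} \approx - 17.318 i$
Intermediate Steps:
$\frac{217}{\sqrt{-157 + q{\left(-2 \right)} \left(\left(9 - -6\right) + 4\right)}} = \frac{217}{\sqrt{-157 + 0 \left(\left(9 - -6\right) + 4\right)}} = \frac{217}{\sqrt{-157 + 0 \left(\left(9 + 6\right) + 4\right)}} = \frac{217}{\sqrt{-157 + 0 \left(15 + 4\right)}} = \frac{217}{\sqrt{-157 + 0 \cdot 19}} = \frac{217}{\sqrt{-157 + 0}} = \frac{217}{\sqrt{-157}} = \frac{217}{i \sqrt{157}} = 217 \left(- \frac{i \sqrt{157}}{157}\right) = - \frac{217 i \sqrt{157}}{157}$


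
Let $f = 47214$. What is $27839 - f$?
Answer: $-19375$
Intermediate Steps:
$27839 - f = 27839 - 47214 = -19375$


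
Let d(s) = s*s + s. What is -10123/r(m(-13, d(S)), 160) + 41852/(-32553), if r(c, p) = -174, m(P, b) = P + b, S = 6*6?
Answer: 107417257/1888074 ≈ 56.893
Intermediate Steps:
S = 36
d(s) = s + s² (d(s) = s² + s = s + s²)
-10123/r(m(-13, d(S)), 160) + 41852/(-32553) = -10123/(-174) + 41852/(-32553) = -10123*(-1/174) + 41852*(-1/32553) = 10123/174 - 41852/32553 = 107417257/1888074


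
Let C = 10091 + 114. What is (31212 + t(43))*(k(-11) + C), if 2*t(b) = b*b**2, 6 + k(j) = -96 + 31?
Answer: 719164377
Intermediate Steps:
C = 10205
k(j) = -71 (k(j) = -6 + (-96 + 31) = -6 - 65 = -71)
t(b) = b**3/2 (t(b) = (b*b**2)/2 = b**3/2)
(31212 + t(43))*(k(-11) + C) = (31212 + (1/2)*43**3)*(-71 + 10205) = (31212 + (1/2)*79507)*10134 = (31212 + 79507/2)*10134 = (141931/2)*10134 = 719164377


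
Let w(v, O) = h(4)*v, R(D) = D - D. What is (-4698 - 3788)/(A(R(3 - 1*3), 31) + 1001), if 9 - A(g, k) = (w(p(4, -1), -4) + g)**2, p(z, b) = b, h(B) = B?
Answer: -4243/497 ≈ -8.5372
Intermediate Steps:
R(D) = 0
w(v, O) = 4*v
A(g, k) = 9 - (-4 + g)**2 (A(g, k) = 9 - (4*(-1) + g)**2 = 9 - (-4 + g)**2)
(-4698 - 3788)/(A(R(3 - 1*3), 31) + 1001) = (-4698 - 3788)/((9 - (-4 + 0)**2) + 1001) = -8486/((9 - 1*(-4)**2) + 1001) = -8486/((9 - 1*16) + 1001) = -8486/((9 - 16) + 1001) = -8486/(-7 + 1001) = -8486/994 = -8486*1/994 = -4243/497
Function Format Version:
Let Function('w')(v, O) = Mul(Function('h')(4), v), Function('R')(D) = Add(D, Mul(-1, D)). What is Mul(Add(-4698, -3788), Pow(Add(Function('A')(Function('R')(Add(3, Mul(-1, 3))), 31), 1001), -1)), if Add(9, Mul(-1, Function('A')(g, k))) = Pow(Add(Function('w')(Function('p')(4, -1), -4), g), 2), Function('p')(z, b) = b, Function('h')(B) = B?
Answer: Rational(-4243, 497) ≈ -8.5372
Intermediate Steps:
Function('R')(D) = 0
Function('w')(v, O) = Mul(4, v)
Function('A')(g, k) = Add(9, Mul(-1, Pow(Add(-4, g), 2))) (Function('A')(g, k) = Add(9, Mul(-1, Pow(Add(Mul(4, -1), g), 2))) = Add(9, Mul(-1, Pow(Add(-4, g), 2))))
Mul(Add(-4698, -3788), Pow(Add(Function('A')(Function('R')(Add(3, Mul(-1, 3))), 31), 1001), -1)) = Mul(Add(-4698, -3788), Pow(Add(Add(9, Mul(-1, Pow(Add(-4, 0), 2))), 1001), -1)) = Mul(-8486, Pow(Add(Add(9, Mul(-1, Pow(-4, 2))), 1001), -1)) = Mul(-8486, Pow(Add(Add(9, Mul(-1, 16)), 1001), -1)) = Mul(-8486, Pow(Add(Add(9, -16), 1001), -1)) = Mul(-8486, Pow(Add(-7, 1001), -1)) = Mul(-8486, Pow(994, -1)) = Mul(-8486, Rational(1, 994)) = Rational(-4243, 497)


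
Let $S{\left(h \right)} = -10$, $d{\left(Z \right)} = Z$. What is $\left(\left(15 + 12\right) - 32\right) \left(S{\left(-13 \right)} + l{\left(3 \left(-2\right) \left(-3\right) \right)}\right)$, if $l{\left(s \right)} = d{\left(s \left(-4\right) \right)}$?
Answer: $410$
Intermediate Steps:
$l{\left(s \right)} = - 4 s$ ($l{\left(s \right)} = s \left(-4\right) = - 4 s$)
$\left(\left(15 + 12\right) - 32\right) \left(S{\left(-13 \right)} + l{\left(3 \left(-2\right) \left(-3\right) \right)}\right) = \left(\left(15 + 12\right) - 32\right) \left(-10 - 4 \cdot 3 \left(-2\right) \left(-3\right)\right) = \left(27 - 32\right) \left(-10 - 4 \left(\left(-6\right) \left(-3\right)\right)\right) = - 5 \left(-10 - 72\right) = \left(-5\right) \left(-82\right) = 410$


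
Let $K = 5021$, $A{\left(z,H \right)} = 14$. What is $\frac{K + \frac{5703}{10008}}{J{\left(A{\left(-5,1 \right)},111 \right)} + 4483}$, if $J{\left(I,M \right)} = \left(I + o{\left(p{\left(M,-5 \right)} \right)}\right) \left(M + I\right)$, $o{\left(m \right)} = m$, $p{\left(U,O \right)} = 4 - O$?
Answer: $\frac{16751957}{24546288} \approx 0.68246$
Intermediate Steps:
$J{\left(I,M \right)} = \left(9 + I\right) \left(I + M\right)$ ($J{\left(I,M \right)} = \left(I + \left(4 - -5\right)\right) \left(M + I\right) = \left(I + \left(4 + 5\right)\right) \left(I + M\right) = \left(I + 9\right) \left(I + M\right) = \left(9 + I\right) \left(I + M\right)$)
$\frac{K + \frac{5703}{10008}}{J{\left(A{\left(-5,1 \right)},111 \right)} + 4483} = \frac{5021 + \frac{5703}{10008}}{\left(14^{2} + 9 \cdot 14 + 9 \cdot 111 + 14 \cdot 111\right) + 4483} = \frac{5021 + 5703 \cdot \frac{1}{10008}}{\left(196 + 126 + 999 + 1554\right) + 4483} = \frac{5021 + \frac{1901}{3336}}{2875 + 4483} = \frac{16751957}{3336 \cdot 7358} = \frac{16751957}{3336} \cdot \frac{1}{7358} = \frac{16751957}{24546288}$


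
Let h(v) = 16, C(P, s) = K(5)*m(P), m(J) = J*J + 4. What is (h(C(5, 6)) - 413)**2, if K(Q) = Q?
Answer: 157609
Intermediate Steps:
m(J) = 4 + J**2 (m(J) = J**2 + 4 = 4 + J**2)
C(P, s) = 20 + 5*P**2 (C(P, s) = 5*(4 + P**2) = 20 + 5*P**2)
(h(C(5, 6)) - 413)**2 = (16 - 413)**2 = (-397)**2 = 157609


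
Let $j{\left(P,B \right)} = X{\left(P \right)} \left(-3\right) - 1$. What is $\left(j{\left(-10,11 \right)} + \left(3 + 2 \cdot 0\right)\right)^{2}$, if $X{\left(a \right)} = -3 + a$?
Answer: $1681$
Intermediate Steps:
$j{\left(P,B \right)} = 8 - 3 P$ ($j{\left(P,B \right)} = \left(-3 + P\right) \left(-3\right) - 1 = \left(9 - 3 P\right) - 1 = 8 - 3 P$)
$\left(j{\left(-10,11 \right)} + \left(3 + 2 \cdot 0\right)\right)^{2} = \left(\left(8 - -30\right) + \left(3 + 2 \cdot 0\right)\right)^{2} = \left(\left(8 + 30\right) + \left(3 + 0\right)\right)^{2} = \left(38 + 3\right)^{2} = 41^{2} = 1681$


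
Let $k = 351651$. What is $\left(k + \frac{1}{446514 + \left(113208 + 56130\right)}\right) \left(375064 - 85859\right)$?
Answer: $\frac{62631672626905865}{615852} \approx 1.017 \cdot 10^{11}$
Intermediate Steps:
$\left(k + \frac{1}{446514 + \left(113208 + 56130\right)}\right) \left(375064 - 85859\right) = \left(351651 + \frac{1}{446514 + \left(113208 + 56130\right)}\right) \left(375064 - 85859\right) = \left(351651 + \frac{1}{446514 + 169338}\right) 289205 = \left(351651 + \frac{1}{615852}\right) 289205 = \frac{216564971653}{615852} \cdot 289205 = \frac{62631672626905865}{615852}$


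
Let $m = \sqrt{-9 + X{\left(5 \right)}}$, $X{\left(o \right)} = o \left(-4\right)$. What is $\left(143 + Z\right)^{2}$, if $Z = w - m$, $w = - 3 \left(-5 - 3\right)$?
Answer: $\left(167 - i \sqrt{29}\right)^{2} \approx 27860.0 - 1798.6 i$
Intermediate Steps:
$X{\left(o \right)} = - 4 o$
$m = i \sqrt{29}$ ($m = \sqrt{-9 - 20} = \sqrt{-29} = i \sqrt{29} \approx 5.3852 i$)
$w = 24$ ($w = \left(-3\right) \left(-8\right) = 24$)
$Z = 24 - i \sqrt{29} \approx 24.0 - 5.3852 i$
$\left(143 + Z\right)^{2} = \left(143 + \left(24 - i \sqrt{29}\right)\right)^{2} = \left(167 - i \sqrt{29}\right)^{2}$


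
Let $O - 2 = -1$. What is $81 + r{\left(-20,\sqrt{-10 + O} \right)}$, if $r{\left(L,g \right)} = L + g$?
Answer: $61 + 3 i \approx 61.0 + 3.0 i$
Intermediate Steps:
$O = 1$ ($O = 2 - 1 = 1$)
$81 + r{\left(-20,\sqrt{-10 + O} \right)} = 81 - \left(20 - \sqrt{-10 + 1}\right) = 81 - \left(20 - \sqrt{-9}\right) = 81 - \left(20 - 3 i\right) = 61 + 3 i$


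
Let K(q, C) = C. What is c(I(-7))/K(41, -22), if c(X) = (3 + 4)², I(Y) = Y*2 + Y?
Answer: -49/22 ≈ -2.2273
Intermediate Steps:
I(Y) = 3*Y (I(Y) = 2*Y + Y = 3*Y)
c(X) = 49 (c(X) = 7² = 49)
c(I(-7))/K(41, -22) = 49/(-22) = 49*(-1/22) = -49/22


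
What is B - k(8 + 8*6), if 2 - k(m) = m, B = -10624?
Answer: -10570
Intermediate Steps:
k(m) = 2 - m
B - k(8 + 8*6) = -10624 - (2 - (8 + 8*6)) = -10624 - (2 - (8 + 48)) = -10624 - (2 - 1*56) = -10624 - (2 - 56) = -10624 - 1*(-54) = -10624 + 54 = -10570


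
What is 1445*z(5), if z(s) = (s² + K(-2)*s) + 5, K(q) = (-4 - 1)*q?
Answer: 115600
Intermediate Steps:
K(q) = -5*q
z(s) = 5 + s² + 10*s (z(s) = (s² + (-5*(-2))*s) + 5 = (s² + 10*s) + 5 = 5 + s² + 10*s)
1445*z(5) = 1445*(5 + 5² + 10*5) = 1445*(5 + 25 + 50) = 1445*80 = 115600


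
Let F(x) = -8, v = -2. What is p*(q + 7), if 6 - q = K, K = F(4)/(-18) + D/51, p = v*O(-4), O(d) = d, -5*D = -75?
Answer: 15008/153 ≈ 98.092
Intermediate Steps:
D = 15 (D = -1/5*(-75) = 15)
p = 8 (p = -2*(-4) = 8)
K = 113/153 (K = -8/(-18) + 15/51 = -8*(-1/18) + 15*(1/51) = 4/9 + 5/17 = 113/153 ≈ 0.73856)
q = 805/153 (q = 6 - 1*113/153 = 6 - 113/153 = 805/153 ≈ 5.2614)
p*(q + 7) = 8*(805/153 + 7) = 8*(1876/153) = 15008/153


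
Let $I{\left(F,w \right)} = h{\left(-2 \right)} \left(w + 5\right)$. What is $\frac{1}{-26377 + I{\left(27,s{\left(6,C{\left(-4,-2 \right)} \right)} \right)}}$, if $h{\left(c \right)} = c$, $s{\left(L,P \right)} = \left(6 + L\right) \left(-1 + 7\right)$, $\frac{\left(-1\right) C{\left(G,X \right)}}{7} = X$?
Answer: $- \frac{1}{26531} \approx -3.7692 \cdot 10^{-5}$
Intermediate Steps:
$C{\left(G,X \right)} = - 7 X$
$s{\left(L,P \right)} = 36 + 6 L$ ($s{\left(L,P \right)} = \left(6 + L\right) 6 = 36 + 6 L$)
$I{\left(F,w \right)} = -10 - 2 w$ ($I{\left(F,w \right)} = - 2 \left(w + 5\right) = - 2 \left(5 + w\right) = -10 - 2 w$)
$\frac{1}{-26377 + I{\left(27,s{\left(6,C{\left(-4,-2 \right)} \right)} \right)}} = \frac{1}{-26377 - \left(10 + 2 \left(36 + 6 \cdot 6\right)\right)} = \frac{1}{-26377 - \left(10 + 2 \left(36 + 36\right)\right)} = \frac{1}{-26377 - 154} = \frac{1}{-26531} = - \frac{1}{26531}$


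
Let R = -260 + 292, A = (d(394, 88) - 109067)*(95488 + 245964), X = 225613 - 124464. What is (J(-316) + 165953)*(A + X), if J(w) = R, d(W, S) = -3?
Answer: -6181624738478635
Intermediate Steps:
X = 101149
A = -37242169640 (A = (-3 - 109067)*(95488 + 245964) = -109070*341452 = -37242169640)
R = 32
J(w) = 32
(J(-316) + 165953)*(A + X) = (32 + 165953)*(-37242169640 + 101149) = 165985*(-37242068491) = -6181624738478635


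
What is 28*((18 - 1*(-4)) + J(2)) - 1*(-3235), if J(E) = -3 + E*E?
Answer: 3879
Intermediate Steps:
J(E) = -3 + E²
28*((18 - 1*(-4)) + J(2)) - 1*(-3235) = 28*((18 - 1*(-4)) + (-3 + 2²)) - 1*(-3235) = 28*((18 + 4) + (-3 + 4)) + 3235 = 28*(22 + 1) + 3235 = 28*23 + 3235 = 644 + 3235 = 3879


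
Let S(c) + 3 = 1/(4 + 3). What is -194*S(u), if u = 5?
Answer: 3880/7 ≈ 554.29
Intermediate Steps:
S(c) = -20/7 (S(c) = -3 + 1/(4 + 3) = -3 + 1/7 = -3 + ⅐ = -20/7)
-194*S(u) = -194*(-20/7) = 3880/7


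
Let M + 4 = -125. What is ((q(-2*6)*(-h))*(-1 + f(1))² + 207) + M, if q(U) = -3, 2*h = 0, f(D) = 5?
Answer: 78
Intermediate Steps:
h = 0 (h = (½)*0 = 0)
M = -129 (M = -4 - 125 = -129)
((q(-2*6)*(-h))*(-1 + f(1))² + 207) + M = ((-(-3)*0)*(-1 + 5)² + 207) - 129 = (-3*0*4² + 207) - 129 = (0*16 + 207) - 129 = (0 + 207) - 129 = 207 - 129 = 78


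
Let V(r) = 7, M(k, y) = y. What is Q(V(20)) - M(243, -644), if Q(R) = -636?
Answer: 8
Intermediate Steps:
Q(V(20)) - M(243, -644) = -636 - 1*(-644) = -636 + 644 = 8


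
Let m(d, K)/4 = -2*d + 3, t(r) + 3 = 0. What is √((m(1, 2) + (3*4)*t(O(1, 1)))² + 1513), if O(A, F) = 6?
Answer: √2537 ≈ 50.369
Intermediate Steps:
t(r) = -3 (t(r) = -3 + 0 = -3)
m(d, K) = 12 - 8*d (m(d, K) = 4*(-2*d + 3) = 4*(3 - 2*d) = 12 - 8*d)
√((m(1, 2) + (3*4)*t(O(1, 1)))² + 1513) = √(((12 - 8*1) + (3*4)*(-3))² + 1513) = √(((12 - 8) + 12*(-3))² + 1513) = √((4 - 36)² + 1513) = √((-32)² + 1513) = √(1024 + 1513) = √2537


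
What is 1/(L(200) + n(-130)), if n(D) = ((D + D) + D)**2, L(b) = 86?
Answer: 1/152186 ≈ 6.5709e-6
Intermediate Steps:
n(D) = 9*D**2 (n(D) = (2*D + D)**2 = (3*D)**2 = 9*D**2)
1/(L(200) + n(-130)) = 1/(86 + 9*(-130)**2) = 1/(86 + 9*16900) = 1/(86 + 152100) = 1/152186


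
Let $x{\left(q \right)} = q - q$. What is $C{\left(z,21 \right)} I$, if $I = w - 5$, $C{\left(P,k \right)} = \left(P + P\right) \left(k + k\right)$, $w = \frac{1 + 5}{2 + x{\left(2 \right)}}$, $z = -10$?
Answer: $1680$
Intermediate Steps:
$x{\left(q \right)} = 0$
$w = 3$ ($w = \frac{1 + 5}{2 + 0} = \frac{6}{2} = 6 \cdot \frac{1}{2} = 3$)
$C{\left(P,k \right)} = 4 P k$ ($C{\left(P,k \right)} = 2 P 2 k = 4 P k$)
$I = -2$ ($I = 3 - 5 = -2$)
$C{\left(z,21 \right)} I = 4 \left(-10\right) 21 \left(-2\right) = \left(-840\right) \left(-2\right) = 1680$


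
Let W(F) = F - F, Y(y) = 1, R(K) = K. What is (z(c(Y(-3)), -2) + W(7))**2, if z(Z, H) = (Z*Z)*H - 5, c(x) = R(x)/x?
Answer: 49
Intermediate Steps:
c(x) = 1 (c(x) = x/x = 1)
W(F) = 0
z(Z, H) = -5 + H*Z**2 (z(Z, H) = Z**2*H - 5 = H*Z**2 - 5 = -5 + H*Z**2)
(z(c(Y(-3)), -2) + W(7))**2 = ((-5 - 2*1**2) + 0)**2 = ((-5 - 2*1) + 0)**2 = ((-5 - 2) + 0)**2 = (-7 + 0)**2 = (-7)**2 = 49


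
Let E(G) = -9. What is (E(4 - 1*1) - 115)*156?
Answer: -19344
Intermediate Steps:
(E(4 - 1*1) - 115)*156 = (-9 - 115)*156 = -124*156 = -19344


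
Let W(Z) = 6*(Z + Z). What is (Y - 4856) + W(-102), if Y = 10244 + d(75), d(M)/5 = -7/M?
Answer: 62453/15 ≈ 4163.5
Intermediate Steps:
d(M) = -35/M (d(M) = 5*(-7/M) = -35/M)
Y = 153653/15 (Y = 10244 - 35/75 = 10244 - 35*1/75 = 10244 - 7/15 = 153653/15 ≈ 10244.)
W(Z) = 12*Z (W(Z) = 6*(2*Z) = 12*Z)
(Y - 4856) + W(-102) = (153653/15 - 4856) + 12*(-102) = 80813/15 - 1224 = 62453/15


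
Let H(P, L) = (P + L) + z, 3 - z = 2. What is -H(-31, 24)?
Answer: 6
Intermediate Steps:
z = 1 (z = 3 - 1*2 = 3 - 2 = 1)
H(P, L) = 1 + L + P (H(P, L) = (P + L) + 1 = (L + P) + 1 = 1 + L + P)
-H(-31, 24) = -(1 + 24 - 31) = -1*(-6) = 6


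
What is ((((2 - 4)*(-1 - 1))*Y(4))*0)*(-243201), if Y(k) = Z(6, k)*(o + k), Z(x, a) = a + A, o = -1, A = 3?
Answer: 0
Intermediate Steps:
Z(x, a) = 3 + a (Z(x, a) = a + 3 = 3 + a)
Y(k) = (-1 + k)*(3 + k) (Y(k) = (3 + k)*(-1 + k) = (-1 + k)*(3 + k))
((((2 - 4)*(-1 - 1))*Y(4))*0)*(-243201) = ((((2 - 4)*(-1 - 1))*((-1 + 4)*(3 + 4)))*0)*(-243201) = (((-2*(-2))*(3*7))*0)*(-243201) = ((4*21)*0)*(-243201) = (84*0)*(-243201) = 0*(-243201) = 0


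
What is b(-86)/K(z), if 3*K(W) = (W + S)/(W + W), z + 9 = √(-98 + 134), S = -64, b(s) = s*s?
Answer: 133128/67 ≈ 1987.0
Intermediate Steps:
b(s) = s²
z = -3 (z = -9 + √(-98 + 134) = -9 + √36 = -9 + 6 = -3)
K(W) = (-64 + W)/(6*W) (K(W) = ((W - 64)/(W + W))/3 = ((-64 + W)/((2*W)))/3 = ((-64 + W)*(1/(2*W)))/3 = ((-64 + W)/(2*W))/3 = (-64 + W)/(6*W))
b(-86)/K(z) = (-86)²/(((⅙)*(-64 - 3)/(-3))) = 7396/(((⅙)*(-⅓)*(-67))) = 7396/(67/18) = 7396*(18/67) = 133128/67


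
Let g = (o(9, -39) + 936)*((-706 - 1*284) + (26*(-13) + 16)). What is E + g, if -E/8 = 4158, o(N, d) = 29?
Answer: -1299344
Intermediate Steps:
E = -33264 (E = -8*4158 = -33264)
g = -1266080 (g = (29 + 936)*((-706 - 1*284) + (26*(-13) + 16)) = 965*((-706 - 284) + (-338 + 16)) = 965*(-990 - 322) = 965*(-1312) = -1266080)
E + g = -33264 - 1266080 = -1299344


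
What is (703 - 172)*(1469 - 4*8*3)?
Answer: 729063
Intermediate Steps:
(703 - 172)*(1469 - 4*8*3) = 531*(1469 - 32*3) = 531*(1469 - 96) = 531*1373 = 729063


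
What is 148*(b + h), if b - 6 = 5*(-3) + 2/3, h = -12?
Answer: -9028/3 ≈ -3009.3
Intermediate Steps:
b = -25/3 (b = 6 + (5*(-3) + 2/3) = 6 + (-15 + 2*(1/3)) = 6 + (-15 + 2/3) = 6 - 43/3 = -25/3 ≈ -8.3333)
148*(b + h) = 148*(-25/3 - 12) = 148*(-61/3) = -9028/3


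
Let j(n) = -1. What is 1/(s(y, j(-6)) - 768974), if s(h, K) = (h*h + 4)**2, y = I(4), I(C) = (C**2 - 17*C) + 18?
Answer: 1/576626 ≈ 1.7342e-6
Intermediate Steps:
I(C) = 18 + C**2 - 17*C
y = -34 (y = 18 + 4**2 - 17*4 = 18 + 16 - 68 = -34)
s(h, K) = (4 + h**2)**2 (s(h, K) = (h**2 + 4)**2 = (4 + h**2)**2)
1/(s(y, j(-6)) - 768974) = 1/((4 + (-34)**2)**2 - 768974) = 1/((4 + 1156)**2 - 768974) = 1/(1160**2 - 768974) = 1/(1345600 - 768974) = 1/576626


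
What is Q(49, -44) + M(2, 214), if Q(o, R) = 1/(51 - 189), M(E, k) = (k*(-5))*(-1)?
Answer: 147659/138 ≈ 1070.0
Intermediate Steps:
M(E, k) = 5*k (M(E, k) = -5*k*(-1) = 5*k)
Q(o, R) = -1/138 (Q(o, R) = 1/(-138) = -1/138)
Q(49, -44) + M(2, 214) = -1/138 + 5*214 = -1/138 + 1070 = 147659/138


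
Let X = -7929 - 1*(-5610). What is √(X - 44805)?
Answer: 6*I*√1309 ≈ 217.08*I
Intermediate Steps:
X = -2319 (X = -7929 + 5610 = -2319)
√(X - 44805) = √(-2319 - 44805) = √(-47124) = 6*I*√1309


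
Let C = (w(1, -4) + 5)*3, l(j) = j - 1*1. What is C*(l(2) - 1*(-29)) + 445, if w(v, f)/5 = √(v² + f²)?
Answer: 895 + 450*√17 ≈ 2750.4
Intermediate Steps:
w(v, f) = 5*√(f² + v²) (w(v, f) = 5*√(v² + f²) = 5*√(f² + v²))
l(j) = -1 + j (l(j) = j - 1 = -1 + j)
C = 15 + 15*√17 (C = (5*√((-4)² + 1²) + 5)*3 = (5*√(16 + 1) + 5)*3 = (5*√17 + 5)*3 = (5 + 5*√17)*3 = 15 + 15*√17 ≈ 76.847)
C*(l(2) - 1*(-29)) + 445 = (15 + 15*√17)*((-1 + 2) - 1*(-29)) + 445 = (15 + 15*√17)*(1 + 29) + 445 = (15 + 15*√17)*30 + 445 = (450 + 450*√17) + 445 = 895 + 450*√17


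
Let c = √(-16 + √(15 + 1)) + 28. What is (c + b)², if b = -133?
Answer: 11013 - 420*I*√3 ≈ 11013.0 - 727.46*I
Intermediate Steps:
c = 28 + 2*I*√3 (c = √(-16 + √16) + 28 = √(-16 + 4) + 28 = √(-12) + 28 = 2*I*√3 + 28 = 28 + 2*I*√3 ≈ 28.0 + 3.4641*I)
(c + b)² = ((28 + 2*I*√3) - 133)² = (-105 + 2*I*√3)²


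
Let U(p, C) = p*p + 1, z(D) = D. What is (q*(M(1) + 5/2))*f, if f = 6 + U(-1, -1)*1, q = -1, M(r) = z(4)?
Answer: -52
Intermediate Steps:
M(r) = 4
U(p, C) = 1 + p² (U(p, C) = p² + 1 = 1 + p²)
f = 8 (f = 6 + (1 + (-1)²)*1 = 6 + (1 + 1)*1 = 6 + 2*1 = 6 + 2 = 8)
(q*(M(1) + 5/2))*f = -(4 + 5/2)*8 = -1*13/2*8 = -13/2*8 = -52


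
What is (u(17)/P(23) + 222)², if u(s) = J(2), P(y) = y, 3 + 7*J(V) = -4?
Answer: 26061025/529 ≈ 49265.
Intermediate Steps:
J(V) = -1 (J(V) = -3/7 + (⅐)*(-4) = -3/7 - 4/7 = -1)
u(s) = -1
(u(17)/P(23) + 222)² = (-1/23 + 222)² = (5105/23)² = 26061025/529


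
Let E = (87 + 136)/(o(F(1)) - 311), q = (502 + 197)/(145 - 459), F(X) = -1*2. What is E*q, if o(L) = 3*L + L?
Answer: 155877/100166 ≈ 1.5562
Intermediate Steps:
F(X) = -2
o(L) = 4*L
q = -699/314 (q = 699/(-314) = 699*(-1/314) = -699/314 ≈ -2.2261)
E = -223/319 (E = (87 + 136)/(4*(-2) - 311) = 223/(-8 - 311) = 223/(-319) = 223*(-1/319) = -223/319 ≈ -0.69906)
E*q = -223/319*(-699/314) = 155877/100166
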